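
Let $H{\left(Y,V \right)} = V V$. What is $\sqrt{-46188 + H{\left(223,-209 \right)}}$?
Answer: $i \sqrt{2507} \approx 50.07 i$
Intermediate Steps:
$H{\left(Y,V \right)} = V^{2}$
$\sqrt{-46188 + H{\left(223,-209 \right)}} = \sqrt{-46188 + \left(-209\right)^{2}} = \sqrt{-46188 + 43681} = \sqrt{-2507} = i \sqrt{2507}$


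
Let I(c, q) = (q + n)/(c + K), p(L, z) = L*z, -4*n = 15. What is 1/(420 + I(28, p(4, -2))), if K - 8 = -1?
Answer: 140/58753 ≈ 0.0023829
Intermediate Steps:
K = 7 (K = 8 - 1 = 7)
n = -15/4 (n = -1/4*15 = -15/4 ≈ -3.7500)
I(c, q) = (-15/4 + q)/(7 + c) (I(c, q) = (q - 15/4)/(c + 7) = (-15/4 + q)/(7 + c))
1/(420 + I(28, p(4, -2))) = 1/(420 + (-15/4 + 4*(-2))/(7 + 28)) = 1/(420 + (-15/4 - 8)/35) = 1/(420 + (1/35)*(-47/4)) = 1/(420 - 47/140) = 1/(58753/140) = 140/58753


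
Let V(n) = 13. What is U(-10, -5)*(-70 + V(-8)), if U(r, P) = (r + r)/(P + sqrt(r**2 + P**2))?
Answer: 57 + 57*sqrt(5) ≈ 184.46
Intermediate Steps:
U(r, P) = 2*r/(P + sqrt(P**2 + r**2)) (U(r, P) = (2*r)/(P + sqrt(P**2 + r**2)) = 2*r/(P + sqrt(P**2 + r**2)))
U(-10, -5)*(-70 + V(-8)) = (2*(-10)/(-5 + sqrt((-5)**2 + (-10)**2)))*(-70 + 13) = (2*(-10)/(-5 + sqrt(25 + 100)))*(-57) = (2*(-10)/(-5 + sqrt(125)))*(-57) = (2*(-10)/(-5 + 5*sqrt(5)))*(-57) = -20/(-5 + 5*sqrt(5))*(-57) = 1140/(-5 + 5*sqrt(5))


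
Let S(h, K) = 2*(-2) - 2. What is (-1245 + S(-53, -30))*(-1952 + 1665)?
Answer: 359037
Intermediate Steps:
S(h, K) = -6 (S(h, K) = -4 - 2 = -6)
(-1245 + S(-53, -30))*(-1952 + 1665) = (-1245 - 6)*(-1952 + 1665) = -1251*(-287) = 359037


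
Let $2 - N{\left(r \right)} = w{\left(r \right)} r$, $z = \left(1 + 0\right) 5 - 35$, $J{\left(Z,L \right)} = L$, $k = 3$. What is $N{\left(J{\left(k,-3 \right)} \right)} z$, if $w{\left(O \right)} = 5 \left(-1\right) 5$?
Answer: $2190$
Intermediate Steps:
$z = -30$ ($z = 1 \cdot 5 - 35 = 5 - 35 = -30$)
$w{\left(O \right)} = -25$ ($w{\left(O \right)} = \left(-5\right) 5 = -25$)
$N{\left(r \right)} = 2 + 25 r$ ($N{\left(r \right)} = 2 - - 25 r = 2 + 25 r$)
$N{\left(J{\left(k,-3 \right)} \right)} z = \left(2 + 25 \left(-3\right)\right) \left(-30\right) = \left(2 - 75\right) \left(-30\right) = \left(-73\right) \left(-30\right) = 2190$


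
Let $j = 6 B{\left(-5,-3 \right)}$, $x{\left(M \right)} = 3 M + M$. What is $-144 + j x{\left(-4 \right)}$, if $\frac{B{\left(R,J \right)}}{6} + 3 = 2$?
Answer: $432$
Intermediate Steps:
$B{\left(R,J \right)} = -6$ ($B{\left(R,J \right)} = -18 + 6 \cdot 2 = -18 + 12 = -6$)
$x{\left(M \right)} = 4 M$
$j = -36$ ($j = 6 \left(-6\right) = -36$)
$-144 + j x{\left(-4 \right)} = -144 - 36 \cdot 4 \left(-4\right) = -144 - -576 = -144 + 576 = 432$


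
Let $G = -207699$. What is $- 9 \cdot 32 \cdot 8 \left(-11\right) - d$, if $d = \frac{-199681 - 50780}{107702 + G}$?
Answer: $\frac{2534073507}{99997} \approx 25342.0$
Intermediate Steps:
$d = \frac{250461}{99997}$ ($d = \frac{-199681 - 50780}{107702 - 207699} = \frac{-199681 - 50780}{-99997} = \left(-250461\right) \left(- \frac{1}{99997}\right) = \frac{250461}{99997} \approx 2.5047$)
$- 9 \cdot 32 \cdot 8 \left(-11\right) - d = - 9 \cdot 32 \cdot 8 \left(-11\right) - \frac{250461}{99997} = - 9 \cdot 256 \left(-11\right) - \frac{250461}{99997} = \left(-9\right) \left(-2816\right) - \frac{250461}{99997} = 25344 - \frac{250461}{99997} = \frac{2534073507}{99997}$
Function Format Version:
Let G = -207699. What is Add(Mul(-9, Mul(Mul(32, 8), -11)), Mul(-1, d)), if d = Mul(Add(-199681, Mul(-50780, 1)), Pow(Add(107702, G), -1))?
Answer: Rational(2534073507, 99997) ≈ 25342.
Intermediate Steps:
d = Rational(250461, 99997) (d = Mul(Add(-199681, Mul(-50780, 1)), Pow(Add(107702, -207699), -1)) = Mul(Add(-199681, -50780), Pow(-99997, -1)) = Mul(-250461, Rational(-1, 99997)) = Rational(250461, 99997) ≈ 2.5047)
Add(Mul(-9, Mul(Mul(32, 8), -11)), Mul(-1, d)) = Add(Mul(-9, Mul(Mul(32, 8), -11)), Mul(-1, Rational(250461, 99997))) = Add(Mul(-9, Mul(256, -11)), Rational(-250461, 99997)) = Add(Mul(-9, -2816), Rational(-250461, 99997)) = Add(25344, Rational(-250461, 99997)) = Rational(2534073507, 99997)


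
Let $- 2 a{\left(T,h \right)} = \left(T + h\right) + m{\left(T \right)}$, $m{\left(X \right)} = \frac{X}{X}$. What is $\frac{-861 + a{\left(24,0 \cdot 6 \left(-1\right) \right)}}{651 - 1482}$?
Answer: $\frac{1747}{1662} \approx 1.0511$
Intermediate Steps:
$m{\left(X \right)} = 1$
$a{\left(T,h \right)} = - \frac{1}{2} - \frac{T}{2} - \frac{h}{2}$ ($a{\left(T,h \right)} = - \frac{\left(T + h\right) + 1}{2} = - \frac{1 + T + h}{2} = - \frac{1}{2} - \frac{T}{2} - \frac{h}{2}$)
$\frac{-861 + a{\left(24,0 \cdot 6 \left(-1\right) \right)}}{651 - 1482} = \frac{-861 - \left(\frac{25}{2} + \frac{1}{2} \cdot 0 \cdot 6 \left(-1\right)\right)}{651 - 1482} = \frac{-861 - \left(\frac{25}{2} + \frac{1}{2} \cdot 0 \left(-1\right)\right)}{-831} = \left(-861 - \frac{25}{2}\right) \left(- \frac{1}{831}\right) = \left(- \frac{1747}{2}\right) \left(- \frac{1}{831}\right) = \frac{1747}{1662}$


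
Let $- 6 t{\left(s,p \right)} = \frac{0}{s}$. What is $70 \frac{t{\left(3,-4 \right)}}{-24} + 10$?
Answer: $10$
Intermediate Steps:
$t{\left(s,p \right)} = 0$ ($t{\left(s,p \right)} = - \frac{0 \frac{1}{s}}{6} = \left(- \frac{1}{6}\right) 0 = 0$)
$70 \frac{t{\left(3,-4 \right)}}{-24} + 10 = 70 \frac{0}{-24} + 10 = 70 \cdot 0 \left(- \frac{1}{24}\right) + 10 = 70 \cdot 0 + 10 = 0 + 10 = 10$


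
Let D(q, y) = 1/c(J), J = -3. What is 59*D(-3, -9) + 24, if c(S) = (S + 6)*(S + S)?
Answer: 373/18 ≈ 20.722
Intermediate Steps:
c(S) = 2*S*(6 + S) (c(S) = (6 + S)*(2*S) = 2*S*(6 + S))
D(q, y) = -1/18 (D(q, y) = 1/(2*(-3)*(6 - 3)) = 1/(2*(-3)*3) = 1/(-18) = -1/18)
59*D(-3, -9) + 24 = 59*(-1/18) + 24 = -59/18 + 24 = 373/18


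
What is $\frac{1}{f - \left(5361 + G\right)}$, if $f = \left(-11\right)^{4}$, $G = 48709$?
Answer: $- \frac{1}{39429} \approx -2.5362 \cdot 10^{-5}$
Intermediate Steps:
$f = 14641$
$\frac{1}{f - \left(5361 + G\right)} = \frac{1}{14641 - 54070} = \frac{1}{-39429} = - \frac{1}{39429}$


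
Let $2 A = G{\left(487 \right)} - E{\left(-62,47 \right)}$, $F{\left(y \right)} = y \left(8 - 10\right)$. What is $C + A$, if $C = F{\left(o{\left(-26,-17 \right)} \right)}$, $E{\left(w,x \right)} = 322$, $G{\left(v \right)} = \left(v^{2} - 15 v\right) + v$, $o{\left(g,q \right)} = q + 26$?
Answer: $\frac{229993}{2} \approx 1.15 \cdot 10^{5}$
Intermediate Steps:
$o{\left(g,q \right)} = 26 + q$
$G{\left(v \right)} = v^{2} - 14 v$
$F{\left(y \right)} = - 2 y$ ($F{\left(y \right)} = y \left(-2\right) = - 2 y$)
$C = -18$ ($C = - 2 \left(26 - 17\right) = \left(-2\right) 9 = -18$)
$A = \frac{230029}{2}$ ($A = \frac{487 \left(-14 + 487\right) - 322}{2} = \frac{487 \cdot 473 - 322}{2} = \frac{230351 - 322}{2} = \frac{1}{2} \cdot 230029 = \frac{230029}{2} \approx 1.1501 \cdot 10^{5}$)
$C + A = -18 + \frac{230029}{2} = \frac{229993}{2}$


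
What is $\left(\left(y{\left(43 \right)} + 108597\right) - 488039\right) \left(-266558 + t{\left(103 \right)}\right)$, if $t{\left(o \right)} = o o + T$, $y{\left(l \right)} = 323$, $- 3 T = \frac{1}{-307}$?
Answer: $\frac{29789784455444}{307} \approx 9.7035 \cdot 10^{10}$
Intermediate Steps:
$T = \frac{1}{921}$ ($T = - \frac{1}{3 \left(-307\right)} = \left(- \frac{1}{3}\right) \left(- \frac{1}{307}\right) = \frac{1}{921} \approx 0.0010858$)
$t{\left(o \right)} = \frac{1}{921} + o^{2}$ ($t{\left(o \right)} = o o + \frac{1}{921} = o^{2} + \frac{1}{921} = \frac{1}{921} + o^{2}$)
$\left(\left(y{\left(43 \right)} + 108597\right) - 488039\right) \left(-266558 + t{\left(103 \right)}\right) = \left(\left(323 + 108597\right) - 488039\right) \left(-266558 + \left(\frac{1}{921} + 103^{2}\right)\right) = \left(108920 - 488039\right) \left(-266558 + \left(\frac{1}{921} + 10609\right)\right) = - 379119 \left(-266558 + \frac{9770890}{921}\right) = \left(-379119\right) \left(- \frac{235729028}{921}\right) = \frac{29789784455444}{307}$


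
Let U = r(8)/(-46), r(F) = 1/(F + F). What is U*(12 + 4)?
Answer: -1/46 ≈ -0.021739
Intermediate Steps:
r(F) = 1/(2*F)
U = -1/736 (U = ((½)/8)/(-46) = ((½)*(⅛))*(-1/46) = (1/16)*(-1/46) = -1/736 ≈ -0.0013587)
U*(12 + 4) = -(12 + 4)/736 = -1/736*16 = -1/46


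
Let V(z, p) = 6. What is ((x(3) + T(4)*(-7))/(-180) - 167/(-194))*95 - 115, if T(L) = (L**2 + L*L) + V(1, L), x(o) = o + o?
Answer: 181585/1746 ≈ 104.00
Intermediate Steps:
x(o) = 2*o
T(L) = 6 + 2*L**2 (T(L) = (L**2 + L*L) + 6 = (L**2 + L**2) + 6 = 2*L**2 + 6 = 6 + 2*L**2)
((x(3) + T(4)*(-7))/(-180) - 167/(-194))*95 - 115 = ((2*3 + (6 + 2*4**2)*(-7))/(-180) - 167/(-194))*95 - 115 = ((6 + (6 + 2*16)*(-7))*(-1/180) - 167*(-1/194))*95 - 115 = ((6 + (6 + 32)*(-7))*(-1/180) + 167/194)*95 - 115 = ((6 + 38*(-7))*(-1/180) + 167/194)*95 - 115 = ((6 - 266)*(-1/180) + 167/194)*95 - 115 = (-260*(-1/180) + 167/194)*95 - 115 = (13/9 + 167/194)*95 - 115 = (4025/1746)*95 - 115 = 382375/1746 - 115 = 181585/1746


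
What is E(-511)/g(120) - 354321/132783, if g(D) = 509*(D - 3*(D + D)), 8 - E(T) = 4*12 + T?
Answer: -12030241577/4505769800 ≈ -2.6700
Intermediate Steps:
E(T) = -40 - T (E(T) = 8 - (4*12 + T) = 8 - (48 + T) = 8 + (-48 - T) = -40 - T)
g(D) = -2545*D (g(D) = 509*(D - 6*D) = 509*(-5*D) = -2545*D)
E(-511)/g(120) - 354321/132783 = (-40 - 1*(-511))/((-2545*120)) - 354321/132783 = (-40 + 511)/(-305400) - 354321*1/132783 = 471*(-1/305400) - 118107/44261 = -157/101800 - 118107/44261 = -12030241577/4505769800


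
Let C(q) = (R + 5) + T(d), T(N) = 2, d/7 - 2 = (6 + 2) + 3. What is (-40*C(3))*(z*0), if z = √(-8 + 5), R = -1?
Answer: 0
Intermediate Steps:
d = 91 (d = 14 + 7*((6 + 2) + 3) = 14 + 7*(8 + 3) = 14 + 7*11 = 14 + 77 = 91)
z = I*√3 (z = √(-3) = I*√3 ≈ 1.732*I)
C(q) = 6 (C(q) = (-1 + 5) + 2 = 4 + 2 = 6)
(-40*C(3))*(z*0) = (-40*6)*((I*√3)*0) = -240*0 = 0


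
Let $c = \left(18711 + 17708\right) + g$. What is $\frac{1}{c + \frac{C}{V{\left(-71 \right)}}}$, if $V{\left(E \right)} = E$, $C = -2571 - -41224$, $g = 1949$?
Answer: $\frac{71}{2685475} \approx 2.6439 \cdot 10^{-5}$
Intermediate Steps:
$C = 38653$ ($C = -2571 + 41224 = 38653$)
$c = 38368$ ($c = \left(18711 + 17708\right) + 1949 = 36419 + 1949 = 38368$)
$\frac{1}{c + \frac{C}{V{\left(-71 \right)}}} = \frac{1}{38368 + \frac{38653}{-71}} = \frac{1}{38368 + 38653 \left(- \frac{1}{71}\right)} = \frac{1}{38368 - \frac{38653}{71}} = \frac{1}{\frac{2685475}{71}} = \frac{71}{2685475}$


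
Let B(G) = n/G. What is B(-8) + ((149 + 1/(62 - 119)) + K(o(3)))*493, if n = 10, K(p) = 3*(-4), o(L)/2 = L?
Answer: 15397091/228 ≈ 67531.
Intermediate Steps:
o(L) = 2*L
K(p) = -12
B(G) = 10/G
B(-8) + ((149 + 1/(62 - 119)) + K(o(3)))*493 = 10/(-8) + ((149 + 1/(62 - 119)) - 12)*493 = 10*(-⅛) + ((149 + 1/(-57)) - 12)*493 = -5/4 + ((149 - 1/57) - 12)*493 = -5/4 + (8492/57 - 12)*493 = -5/4 + (7808/57)*493 = -5/4 + 3849344/57 = 15397091/228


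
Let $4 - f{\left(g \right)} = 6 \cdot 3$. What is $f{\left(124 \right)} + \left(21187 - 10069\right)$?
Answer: $11104$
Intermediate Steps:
$f{\left(g \right)} = -14$ ($f{\left(g \right)} = 4 - 6 \cdot 3 = 4 - 18 = -14$)
$f{\left(124 \right)} + \left(21187 - 10069\right) = -14 + \left(21187 - 10069\right) = -14 + 11118 = 11104$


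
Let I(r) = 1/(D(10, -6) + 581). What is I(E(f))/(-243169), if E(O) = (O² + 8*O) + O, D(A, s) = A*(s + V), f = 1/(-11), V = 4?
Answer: -1/136417809 ≈ -7.3304e-9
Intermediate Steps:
f = -1/11 ≈ -0.090909
D(A, s) = A*(4 + s) (D(A, s) = A*(s + 4) = A*(4 + s))
E(O) = O² + 9*O
I(r) = 1/561 (I(r) = 1/(10*(4 - 6) + 581) = 1/(10*(-2) + 581) = 1/(-20 + 581) = 1/561)
I(E(f))/(-243169) = (1/561)/(-243169) = (1/561)*(-1/243169) = -1/136417809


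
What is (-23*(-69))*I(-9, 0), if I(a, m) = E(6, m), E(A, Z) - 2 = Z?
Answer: 3174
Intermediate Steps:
E(A, Z) = 2 + Z
I(a, m) = 2 + m
(-23*(-69))*I(-9, 0) = (-23*(-69))*(2 + 0) = 1587*2 = 3174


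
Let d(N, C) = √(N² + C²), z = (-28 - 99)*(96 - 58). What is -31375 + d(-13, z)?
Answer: -31375 + √23290445 ≈ -26549.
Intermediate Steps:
z = -4826 (z = -127*38 = -4826)
d(N, C) = √(C² + N²)
-31375 + d(-13, z) = -31375 + √((-4826)² + (-13)²) = -31375 + √(23290276 + 169) = -31375 + √23290445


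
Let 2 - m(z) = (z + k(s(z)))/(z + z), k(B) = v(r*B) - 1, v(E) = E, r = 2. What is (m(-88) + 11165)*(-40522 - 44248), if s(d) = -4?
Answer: -83299028575/88 ≈ -9.4658e+8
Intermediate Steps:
k(B) = -1 + 2*B (k(B) = 2*B - 1 = -1 + 2*B)
m(z) = 2 - (-9 + z)/(2*z) (m(z) = 2 - (z + (-1 + 2*(-4)))/(z + z) = 2 - (z + (-1 - 8))/(2*z) = 2 - (z - 9)*1/(2*z) = 2 - (-9 + z)*1/(2*z) = 2 - (-9 + z)/(2*z))
(m(-88) + 11165)*(-40522 - 44248) = ((3/2)*(3 - 88)/(-88) + 11165)*(-40522 - 44248) = ((3/2)*(-1/88)*(-85) + 11165)*(-84770) = (255/176 + 11165)*(-84770) = (1965295/176)*(-84770) = -83299028575/88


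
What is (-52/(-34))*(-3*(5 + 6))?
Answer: -858/17 ≈ -50.471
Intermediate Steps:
(-52/(-34))*(-3*(5 + 6)) = (-52*(-1/34))*(-3*11) = (26/17)*(-33) = -858/17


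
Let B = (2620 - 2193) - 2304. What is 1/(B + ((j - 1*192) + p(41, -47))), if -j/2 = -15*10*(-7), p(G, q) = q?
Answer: -1/4216 ≈ -0.00023719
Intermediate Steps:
j = -2100 (j = -2*(-15*10)*(-7) = -(-300)*(-7) = -2*1050 = -2100)
B = -1877 (B = 427 - 2304 = -1877)
1/(B + ((j - 1*192) + p(41, -47))) = 1/(-1877 + ((-2100 - 1*192) - 47)) = 1/(-1877 + ((-2100 - 192) - 47)) = 1/(-1877 + (-2292 - 47)) = 1/(-1877 - 2339) = 1/(-4216) = -1/4216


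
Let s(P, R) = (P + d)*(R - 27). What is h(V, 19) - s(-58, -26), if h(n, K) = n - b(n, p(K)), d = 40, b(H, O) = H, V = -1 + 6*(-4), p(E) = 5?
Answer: -954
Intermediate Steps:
V = -25 (V = -1 - 24 = -25)
s(P, R) = (-27 + R)*(40 + P) (s(P, R) = (P + 40)*(R - 27) = (40 + P)*(-27 + R) = (-27 + R)*(40 + P))
h(n, K) = 0 (h(n, K) = n - n = 0)
h(V, 19) - s(-58, -26) = 0 - (-1080 - 27*(-58) + 40*(-26) - 58*(-26)) = 0 - (-1080 + 1566 - 1040 + 1508) = 0 - 1*954 = 0 - 954 = -954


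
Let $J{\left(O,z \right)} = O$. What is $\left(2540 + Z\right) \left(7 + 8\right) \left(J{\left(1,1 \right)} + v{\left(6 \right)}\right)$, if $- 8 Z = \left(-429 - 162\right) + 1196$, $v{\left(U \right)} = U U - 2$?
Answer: $\frac{10350375}{8} \approx 1.2938 \cdot 10^{6}$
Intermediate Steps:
$v{\left(U \right)} = -2 + U^{2}$ ($v{\left(U \right)} = U^{2} - 2 = -2 + U^{2}$)
$Z = - \frac{605}{8}$ ($Z = - \frac{\left(-429 - 162\right) + 1196}{8} = - \frac{-591 + 1196}{8} = \left(- \frac{1}{8}\right) 605 = - \frac{605}{8} \approx -75.625$)
$\left(2540 + Z\right) \left(7 + 8\right) \left(J{\left(1,1 \right)} + v{\left(6 \right)}\right) = \left(2540 - \frac{605}{8}\right) \left(7 + 8\right) \left(1 - \left(2 - 6^{2}\right)\right) = \frac{19715 \cdot 15 \left(1 + \left(-2 + 36\right)\right)}{8} = \frac{19715 \cdot 15 \left(1 + 34\right)}{8} = \frac{19715 \cdot 15 \cdot 35}{8} = \frac{19715}{8} \cdot 525 = \frac{10350375}{8}$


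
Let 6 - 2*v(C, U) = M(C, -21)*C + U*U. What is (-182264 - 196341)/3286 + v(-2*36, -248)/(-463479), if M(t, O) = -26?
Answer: -175371349885/1522991994 ≈ -115.15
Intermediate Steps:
v(C, U) = 3 + 13*C - U²/2 (v(C, U) = 3 - (-26*C + U*U)/2 = 3 - (-26*C + U²)/2 = 3 - (U² - 26*C)/2 = 3 + (13*C - U²/2) = 3 + 13*C - U²/2)
(-182264 - 196341)/3286 + v(-2*36, -248)/(-463479) = (-182264 - 196341)/3286 + (3 + 13*(-2*36) - ½*(-248)²)/(-463479) = -378605*1/3286 + (3 + 13*(-72) - ½*61504)*(-1/463479) = -378605/3286 + (3 - 936 - 30752)*(-1/463479) = -378605/3286 - 31685*(-1/463479) = -378605/3286 + 31685/463479 = -175371349885/1522991994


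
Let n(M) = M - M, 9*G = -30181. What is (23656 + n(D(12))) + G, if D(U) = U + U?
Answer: 182723/9 ≈ 20303.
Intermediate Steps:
D(U) = 2*U
G = -30181/9 (G = (1/9)*(-30181) = -30181/9 ≈ -3353.4)
n(M) = 0
(23656 + n(D(12))) + G = (23656 + 0) - 30181/9 = 23656 - 30181/9 = 182723/9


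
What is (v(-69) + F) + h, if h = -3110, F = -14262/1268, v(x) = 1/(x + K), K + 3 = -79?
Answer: -298810155/95734 ≈ -3121.3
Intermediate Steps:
K = -82 (K = -3 - 79 = -82)
v(x) = 1/(-82 + x) (v(x) = 1/(x - 82) = 1/(-82 + x))
F = -7131/634 (F = -14262*1/1268 = -7131/634 ≈ -11.248)
(v(-69) + F) + h = (1/(-82 - 69) - 7131/634) - 3110 = (1/(-151) - 7131/634) - 3110 = (-1/151 - 7131/634) - 3110 = -1077415/95734 - 3110 = -298810155/95734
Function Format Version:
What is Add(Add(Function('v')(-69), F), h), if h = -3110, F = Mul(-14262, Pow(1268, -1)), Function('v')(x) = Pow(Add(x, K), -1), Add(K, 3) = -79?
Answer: Rational(-298810155, 95734) ≈ -3121.3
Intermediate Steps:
K = -82 (K = Add(-3, -79) = -82)
Function('v')(x) = Pow(Add(-82, x), -1) (Function('v')(x) = Pow(Add(x, -82), -1) = Pow(Add(-82, x), -1))
F = Rational(-7131, 634) (F = Mul(-14262, Rational(1, 1268)) = Rational(-7131, 634) ≈ -11.248)
Add(Add(Function('v')(-69), F), h) = Add(Add(Pow(Add(-82, -69), -1), Rational(-7131, 634)), -3110) = Add(Add(Pow(-151, -1), Rational(-7131, 634)), -3110) = Add(Add(Rational(-1, 151), Rational(-7131, 634)), -3110) = Add(Rational(-1077415, 95734), -3110) = Rational(-298810155, 95734)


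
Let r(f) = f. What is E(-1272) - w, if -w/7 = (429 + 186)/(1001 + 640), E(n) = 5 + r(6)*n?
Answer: -4170534/547 ≈ -7624.4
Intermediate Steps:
E(n) = 5 + 6*n
w = -1435/547 (w = -7*(429 + 186)/(1001 + 640) = -4305/1641 = -7*205/547 = -1435/547 ≈ -2.6234)
E(-1272) - w = (5 + 6*(-1272)) - 1*(-1435/547) = (5 - 7632) + 1435/547 = -7627 + 1435/547 = -4170534/547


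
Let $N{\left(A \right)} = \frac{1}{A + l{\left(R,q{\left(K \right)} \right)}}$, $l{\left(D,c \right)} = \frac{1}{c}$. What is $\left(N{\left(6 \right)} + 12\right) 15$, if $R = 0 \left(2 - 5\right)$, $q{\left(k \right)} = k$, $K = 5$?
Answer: $\frac{5655}{31} \approx 182.42$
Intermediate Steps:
$R = 0$ ($R = 0 \left(-3\right) = 0$)
$N{\left(A \right)} = \frac{1}{\frac{1}{5} + A}$ ($N{\left(A \right)} = \frac{1}{A + \frac{1}{5}} = \frac{1}{\frac{1}{5} + A}$)
$\left(N{\left(6 \right)} + 12\right) 15 = \left(\frac{5}{1 + 5 \cdot 6} + 12\right) 15 = \left(\frac{5}{1 + 30} + 12\right) 15 = \left(\frac{5}{31} + 12\right) 15 = \frac{377}{31} \cdot 15 = \frac{5655}{31}$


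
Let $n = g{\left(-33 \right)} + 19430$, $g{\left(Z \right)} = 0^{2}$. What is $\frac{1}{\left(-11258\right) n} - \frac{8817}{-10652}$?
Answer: $\frac{120541030708}{145628112305} \approx 0.82773$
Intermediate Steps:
$g{\left(Z \right)} = 0$
$n = 19430$ ($n = 0 + 19430 = 19430$)
$\frac{1}{\left(-11258\right) n} - \frac{8817}{-10652} = \frac{1}{\left(-11258\right) 19430} - \frac{8817}{-10652} = \left(- \frac{1}{11258}\right) \frac{1}{19430} - - \frac{8817}{10652} = - \frac{1}{218742940} + \frac{8817}{10652} = \frac{120541030708}{145628112305}$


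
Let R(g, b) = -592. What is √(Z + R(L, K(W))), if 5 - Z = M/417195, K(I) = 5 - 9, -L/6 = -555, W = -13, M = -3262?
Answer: I*√11351885360065/139065 ≈ 24.228*I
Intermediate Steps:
L = 3330 (L = -6*(-555) = 3330)
K(I) = -4
Z = 2089237/417195 (Z = 5 - (-3262)/417195 = 5 - 1*(-3262/417195) = 5 + 3262/417195 = 2089237/417195 ≈ 5.0078)
√(Z + R(L, K(W))) = √(2089237/417195 - 592) = √(-244890203/417195) = I*√11351885360065/139065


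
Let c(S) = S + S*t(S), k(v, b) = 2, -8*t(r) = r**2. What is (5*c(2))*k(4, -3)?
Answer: 10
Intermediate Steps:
t(r) = -r**2/8
c(S) = S - S**3/8 (c(S) = S + S*(-S**2/8) = S - S**3/8)
(5*c(2))*k(4, -3) = (5*(2 - 1/8*2**3))*2 = (5*(2 - 1/8*8))*2 = (5*(2 - 1))*2 = (5*1)*2 = 5*2 = 10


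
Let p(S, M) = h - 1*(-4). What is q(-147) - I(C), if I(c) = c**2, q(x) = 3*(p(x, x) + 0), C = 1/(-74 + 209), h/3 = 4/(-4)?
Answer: 54674/18225 ≈ 2.9999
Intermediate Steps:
h = -3 (h = 3*(4/(-4)) = 3*(4*(-1/4)) = 3*(-1) = -3)
p(S, M) = 1 (p(S, M) = -3 - 1*(-4) = -3 + 4 = 1)
C = 1/135 ≈ 0.0074074
q(x) = 3 (q(x) = 3*(1 + 0) = 3*1 = 3)
q(-147) - I(C) = 3 - (1/135)**2 = 3 - 1*1/18225 = 3 - 1/18225 = 54674/18225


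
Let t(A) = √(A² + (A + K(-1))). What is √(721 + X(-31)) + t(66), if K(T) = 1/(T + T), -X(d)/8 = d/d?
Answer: √713 + √17686/2 ≈ 93.196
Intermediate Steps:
X(d) = -8 (X(d) = -8*d/d = -8*1 = -8)
K(T) = 1/(2*T)
t(A) = √(-½ + A + A²) (t(A) = √(A² + (A + (½)/(-1))) = √(A² + (A + (½)*(-1))) = √(A² + (A - ½)) = √(A² + (-½ + A)) = √(-½ + A + A²))
√(721 + X(-31)) + t(66) = √(721 - 8) + √(-2 + 4*66 + 4*66²)/2 = √713 + √(-2 + 264 + 4*4356)/2 = √713 + √(-2 + 264 + 17424)/2 = √713 + √17686/2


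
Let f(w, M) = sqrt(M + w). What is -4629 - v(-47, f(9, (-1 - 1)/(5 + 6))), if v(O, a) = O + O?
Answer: -4535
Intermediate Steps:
v(O, a) = 2*O
-4629 - v(-47, f(9, (-1 - 1)/(5 + 6))) = -4629 - 2*(-47) = -4629 - 1*(-94) = -4629 + 94 = -4535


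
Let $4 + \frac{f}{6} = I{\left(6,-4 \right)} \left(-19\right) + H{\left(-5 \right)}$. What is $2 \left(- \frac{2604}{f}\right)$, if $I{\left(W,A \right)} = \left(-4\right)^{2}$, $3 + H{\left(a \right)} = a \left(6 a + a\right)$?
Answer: $\frac{217}{34} \approx 6.3824$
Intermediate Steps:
$H{\left(a \right)} = -3 + 7 a^{2}$ ($H{\left(a \right)} = -3 + a \left(6 a + a\right) = -3 + a 7 a = -3 + 7 a^{2}$)
$I{\left(W,A \right)} = 16$
$f = -816$ ($f = -24 + 6 \left(16 \left(-19\right) - \left(3 - 7 \left(-5\right)^{2}\right)\right) = -24 + 6 \left(-304 + \left(-3 + 7 \cdot 25\right)\right) = -24 + 6 \left(-304 + \left(-3 + 175\right)\right) = -24 + 6 \left(-304 + 172\right) = -24 + 6 \left(-132\right) = -24 - 792 = -816$)
$2 \left(- \frac{2604}{f}\right) = 2 \left(- \frac{2604}{-816}\right) = 2 \left(\left(-2604\right) \left(- \frac{1}{816}\right)\right) = 2 \cdot \frac{217}{68} = \frac{217}{34}$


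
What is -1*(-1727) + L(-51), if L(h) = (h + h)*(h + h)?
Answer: 12131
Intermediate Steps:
L(h) = 4*h² (L(h) = (2*h)*(2*h) = 4*h²)
-1*(-1727) + L(-51) = -1*(-1727) + 4*(-51)² = 1727 + 4*2601 = 1727 + 10404 = 12131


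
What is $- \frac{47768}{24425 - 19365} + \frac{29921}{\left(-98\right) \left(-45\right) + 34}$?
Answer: $- \frac{1383653}{511060} \approx -2.7074$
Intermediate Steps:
$- \frac{47768}{24425 - 19365} + \frac{29921}{\left(-98\right) \left(-45\right) + 34} = - \frac{47768}{5060} + \frac{29921}{4410 + 34} = \left(-47768\right) \frac{1}{5060} + \frac{29921}{4444} = - \frac{11942}{1265} + 29921 \cdot \frac{1}{4444} = - \frac{11942}{1265} + \frac{29921}{4444} = - \frac{1383653}{511060}$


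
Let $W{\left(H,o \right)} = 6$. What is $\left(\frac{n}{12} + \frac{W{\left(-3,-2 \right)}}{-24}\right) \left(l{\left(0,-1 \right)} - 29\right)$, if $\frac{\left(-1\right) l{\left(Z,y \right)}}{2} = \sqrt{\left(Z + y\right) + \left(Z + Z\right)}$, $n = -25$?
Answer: $\frac{203}{3} + \frac{14 i}{3} \approx 67.667 + 4.6667 i$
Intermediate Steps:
$l{\left(Z,y \right)} = - 2 \sqrt{y + 3 Z}$ ($l{\left(Z,y \right)} = - 2 \sqrt{\left(Z + y\right) + \left(Z + Z\right)} = - 2 \sqrt{\left(Z + y\right) + 2 Z} = - 2 \sqrt{y + 3 Z}$)
$\left(\frac{n}{12} + \frac{W{\left(-3,-2 \right)}}{-24}\right) \left(l{\left(0,-1 \right)} - 29\right) = \left(- \frac{25}{12} + \frac{6}{-24}\right) \left(- 2 \sqrt{-1 + 3 \cdot 0} - 29\right) = \left(\left(-25\right) \frac{1}{12} + 6 \left(- \frac{1}{24}\right)\right) \left(- 2 \sqrt{-1 + 0} - 29\right) = \left(- \frac{25}{12} - \frac{1}{4}\right) \left(- 2 \sqrt{-1} - 29\right) = - \frac{7 \left(- 2 i - 29\right)}{3} = - \frac{7 \left(-29 - 2 i\right)}{3} = \frac{203}{3} + \frac{14 i}{3}$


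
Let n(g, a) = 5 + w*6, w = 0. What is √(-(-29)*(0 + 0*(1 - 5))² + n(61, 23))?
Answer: √5 ≈ 2.2361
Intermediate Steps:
n(g, a) = 5 (n(g, a) = 5 + 0*6 = 5 + 0 = 5)
√(-(-29)*(0 + 0*(1 - 5))² + n(61, 23)) = √(-(-29)*(0 + 0*(1 - 5))² + 5) = √(-(-29)*(0 + 0*(-4))² + 5) = √(-(-29)*(0 + 0)² + 5) = √(-(-29)*0² + 5) = √(-(-29)*0 + 5) = √(-1*0 + 5) = √(0 + 5) = √5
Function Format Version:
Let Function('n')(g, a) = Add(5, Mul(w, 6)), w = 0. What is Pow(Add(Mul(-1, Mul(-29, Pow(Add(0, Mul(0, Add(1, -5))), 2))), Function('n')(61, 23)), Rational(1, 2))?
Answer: Pow(5, Rational(1, 2)) ≈ 2.2361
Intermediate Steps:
Function('n')(g, a) = 5 (Function('n')(g, a) = Add(5, Mul(0, 6)) = Add(5, 0) = 5)
Pow(Add(Mul(-1, Mul(-29, Pow(Add(0, Mul(0, Add(1, -5))), 2))), Function('n')(61, 23)), Rational(1, 2)) = Pow(Add(Mul(-1, Mul(-29, Pow(Add(0, Mul(0, Add(1, -5))), 2))), 5), Rational(1, 2)) = Pow(Add(Mul(-1, Mul(-29, Pow(Add(0, Mul(0, -4)), 2))), 5), Rational(1, 2)) = Pow(Add(Mul(-1, Mul(-29, Pow(Add(0, 0), 2))), 5), Rational(1, 2)) = Pow(Add(Mul(-1, Mul(-29, Pow(0, 2))), 5), Rational(1, 2)) = Pow(Add(Mul(-1, Mul(-29, 0)), 5), Rational(1, 2)) = Pow(Add(Mul(-1, 0), 5), Rational(1, 2)) = Pow(Add(0, 5), Rational(1, 2)) = Pow(5, Rational(1, 2))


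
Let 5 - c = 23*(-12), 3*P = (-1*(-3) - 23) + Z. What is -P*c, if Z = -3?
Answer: 6463/3 ≈ 2154.3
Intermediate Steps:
P = -23/3 (P = ((-1*(-3) - 23) - 3)/3 = ((3 - 23) - 3)/3 = (-20 - 3)/3 = (1/3)*(-23) = -23/3 ≈ -7.6667)
c = 281 (c = 5 - 23*(-12) = 5 - 1*(-276) = 5 + 276 = 281)
-P*c = -(-23)*281/3 = -1*(-6463/3) = 6463/3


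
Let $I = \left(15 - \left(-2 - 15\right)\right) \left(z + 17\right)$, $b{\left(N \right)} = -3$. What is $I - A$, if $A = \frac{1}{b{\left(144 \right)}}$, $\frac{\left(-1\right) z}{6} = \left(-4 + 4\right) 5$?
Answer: $\frac{1633}{3} \approx 544.33$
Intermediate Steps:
$z = 0$ ($z = - 6 \left(-4 + 4\right) 5 = - 6 \cdot 0 \cdot 5 = \left(-6\right) 0 = 0$)
$I = 544$ ($I = \left(15 - \left(-2 - 15\right)\right) \left(0 + 17\right) = \left(15 - -17\right) 17 = \left(15 + 17\right) 17 = 32 \cdot 17 = 544$)
$A = - \frac{1}{3}$ ($A = \frac{1}{-3} = - \frac{1}{3} \approx -0.33333$)
$I - A = 544 - - \frac{1}{3} = 544 + \frac{1}{3} = \frac{1633}{3}$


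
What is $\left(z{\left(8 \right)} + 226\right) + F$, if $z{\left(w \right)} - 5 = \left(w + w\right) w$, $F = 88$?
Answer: $447$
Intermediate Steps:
$z{\left(w \right)} = 5 + 2 w^{2}$ ($z{\left(w \right)} = 5 + \left(w + w\right) w = 5 + 2 w w = 5 + 2 w^{2}$)
$\left(z{\left(8 \right)} + 226\right) + F = \left(\left(5 + 2 \cdot 8^{2}\right) + 226\right) + 88 = \left(\left(5 + 2 \cdot 64\right) + 226\right) + 88 = \left(\left(5 + 128\right) + 226\right) + 88 = \left(133 + 226\right) + 88 = 359 + 88 = 447$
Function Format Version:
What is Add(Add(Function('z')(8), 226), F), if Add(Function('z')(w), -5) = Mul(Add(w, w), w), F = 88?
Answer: 447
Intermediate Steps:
Function('z')(w) = Add(5, Mul(2, Pow(w, 2))) (Function('z')(w) = Add(5, Mul(Add(w, w), w)) = Add(5, Mul(Mul(2, w), w)) = Add(5, Mul(2, Pow(w, 2))))
Add(Add(Function('z')(8), 226), F) = Add(Add(Add(5, Mul(2, Pow(8, 2))), 226), 88) = Add(Add(Add(5, Mul(2, 64)), 226), 88) = Add(Add(Add(5, 128), 226), 88) = Add(Add(133, 226), 88) = Add(359, 88) = 447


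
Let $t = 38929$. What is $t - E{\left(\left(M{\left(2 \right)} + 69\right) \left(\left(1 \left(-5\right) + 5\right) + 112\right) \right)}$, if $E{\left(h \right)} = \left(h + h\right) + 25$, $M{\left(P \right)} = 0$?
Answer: $23448$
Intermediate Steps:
$E{\left(h \right)} = 25 + 2 h$ ($E{\left(h \right)} = 2 h + 25 = 25 + 2 h$)
$t - E{\left(\left(M{\left(2 \right)} + 69\right) \left(\left(1 \left(-5\right) + 5\right) + 112\right) \right)} = 38929 - \left(25 + 2 \left(0 + 69\right) \left(\left(1 \left(-5\right) + 5\right) + 112\right)\right) = 38929 - \left(25 + 2 \cdot 69 \left(\left(-5 + 5\right) + 112\right)\right) = 38929 - \left(25 + 2 \cdot 69 \left(0 + 112\right)\right) = 38929 - \left(25 + 2 \cdot 69 \cdot 112\right) = 38929 - \left(25 + 2 \cdot 7728\right) = 38929 - \left(25 + 15456\right) = 38929 - 15481 = 23448$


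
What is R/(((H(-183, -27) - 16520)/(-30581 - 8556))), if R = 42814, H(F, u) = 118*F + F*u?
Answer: 239373074/4739 ≈ 50511.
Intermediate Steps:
R/(((H(-183, -27) - 16520)/(-30581 - 8556))) = 42814/(((-183*(118 - 27) - 16520)/(-30581 - 8556))) = 42814/(((-183*91 - 16520)/(-39137))) = 42814/(((-16653 - 16520)*(-1/39137))) = 42814/((-33173*(-1/39137))) = 42814/(4739/5591) = 42814*(5591/4739) = 239373074/4739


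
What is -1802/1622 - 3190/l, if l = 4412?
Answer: -3281151/1789066 ≈ -1.8340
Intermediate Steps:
-1802/1622 - 3190/l = -1802/1622 - 3190/4412 = -1802*1/1622 - 3190*1/4412 = -901/811 - 1595/2206 = -3281151/1789066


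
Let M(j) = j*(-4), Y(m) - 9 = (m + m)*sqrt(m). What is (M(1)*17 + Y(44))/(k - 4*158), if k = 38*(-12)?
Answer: 59/1088 - 11*sqrt(11)/68 ≈ -0.48229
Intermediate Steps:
Y(m) = 9 + 2*m**(3/2) (Y(m) = 9 + (m + m)*sqrt(m) = 9 + (2*m)*sqrt(m) = 9 + 2*m**(3/2))
M(j) = -4*j
k = -456
(M(1)*17 + Y(44))/(k - 4*158) = (-4*1*17 + (9 + 2*44**(3/2)))/(-456 - 4*158) = (-4*17 + (9 + 2*(88*sqrt(11))))/(-456 - 632) = (-68 + (9 + 176*sqrt(11)))/(-1088) = (-59 + 176*sqrt(11))*(-1/1088) = 59/1088 - 11*sqrt(11)/68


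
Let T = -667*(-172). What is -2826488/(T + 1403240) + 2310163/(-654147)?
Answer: -3750478231/695358261 ≈ -5.3936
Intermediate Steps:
T = 114724
-2826488/(T + 1403240) + 2310163/(-654147) = -2826488/(114724 + 1403240) + 2310163/(-654147) = -2826488/1517964 + 2310163*(-1/654147) = -2826488*1/1517964 - 2310163/654147 = -5938/3189 - 2310163/654147 = -3750478231/695358261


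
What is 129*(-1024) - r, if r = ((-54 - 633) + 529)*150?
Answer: -108396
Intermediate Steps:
r = -23700 (r = (-687 + 529)*150 = -158*150 = -23700)
129*(-1024) - r = 129*(-1024) - 1*(-23700) = -132096 + 23700 = -108396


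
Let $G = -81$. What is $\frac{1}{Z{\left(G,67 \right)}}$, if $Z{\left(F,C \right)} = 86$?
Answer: $\frac{1}{86} \approx 0.011628$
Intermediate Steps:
$\frac{1}{Z{\left(G,67 \right)}} = \frac{1}{86}$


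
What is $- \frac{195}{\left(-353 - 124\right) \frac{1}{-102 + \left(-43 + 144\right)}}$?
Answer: $- \frac{65}{159} \approx -0.4088$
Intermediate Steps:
$- \frac{195}{\left(-353 - 124\right) \frac{1}{-102 + \left(-43 + 144\right)}} = - \frac{195}{\left(-477\right) \frac{1}{-102 + 101}} = - \frac{195}{\left(-477\right) \frac{1}{-1}} = - \frac{195}{\left(-477\right) \left(-1\right)} = - \frac{195}{477} = \left(-195\right) \frac{1}{477} = - \frac{65}{159}$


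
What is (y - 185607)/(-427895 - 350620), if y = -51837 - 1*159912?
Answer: 132452/259505 ≈ 0.51040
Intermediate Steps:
y = -211749 (y = -51837 - 159912 = -211749)
(y - 185607)/(-427895 - 350620) = (-211749 - 185607)/(-427895 - 350620) = -397356/(-778515) = -397356*(-1/778515) = 132452/259505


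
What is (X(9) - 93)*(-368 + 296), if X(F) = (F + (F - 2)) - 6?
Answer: 5976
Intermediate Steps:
X(F) = -8 + 2*F (X(F) = (F + (-2 + F)) - 6 = (-2 + 2*F) - 6 = -8 + 2*F)
(X(9) - 93)*(-368 + 296) = ((-8 + 2*9) - 93)*(-368 + 296) = ((-8 + 18) - 93)*(-72) = (10 - 93)*(-72) = -83*(-72) = 5976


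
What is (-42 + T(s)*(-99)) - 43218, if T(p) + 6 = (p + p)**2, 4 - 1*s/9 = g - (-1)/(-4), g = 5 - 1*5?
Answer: -2488155/4 ≈ -6.2204e+5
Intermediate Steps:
g = 0 (g = 5 - 5 = 0)
s = 153/4 (s = 36 - 9*(0 - (-1)/(-4)) = 36 - 9*(0 - (-1)*(-1)/4) = 36 - 9*(0 - 1*1/4) = 36 - 9*(0 - 1/4) = 36 - 9*(-1/4) = 36 + 9/4 = 153/4 ≈ 38.250)
T(p) = -6 + 4*p**2 (T(p) = -6 + (p + p)**2 = -6 + (2*p)**2 = -6 + 4*p**2)
(-42 + T(s)*(-99)) - 43218 = (-42 + (-6 + 4*(153/4)**2)*(-99)) - 43218 = (-42 + (-6 + 4*(23409/16))*(-99)) - 43218 = (-42 + (-6 + 23409/4)*(-99)) - 43218 = (-42 + (23385/4)*(-99)) - 43218 = (-42 - 2315115/4) - 43218 = -2315283/4 - 43218 = -2488155/4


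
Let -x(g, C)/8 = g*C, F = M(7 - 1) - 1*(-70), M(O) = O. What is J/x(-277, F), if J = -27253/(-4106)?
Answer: 27253/691516096 ≈ 3.9410e-5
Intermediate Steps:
F = 76 (F = (7 - 1) - 1*(-70) = 6 + 70 = 76)
x(g, C) = -8*C*g (x(g, C) = -8*g*C = -8*C*g)
J = 27253/4106 (J = -27253*(-1/4106) = 27253/4106 ≈ 6.6374)
J/x(-277, F) = 27253/(4106*((-8*76*(-277)))) = (27253/4106)/168416 = (27253/4106)*(1/168416) = 27253/691516096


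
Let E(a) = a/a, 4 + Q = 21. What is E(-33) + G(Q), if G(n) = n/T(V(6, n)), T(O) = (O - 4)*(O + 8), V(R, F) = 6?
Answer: 45/28 ≈ 1.6071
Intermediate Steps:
Q = 17 (Q = -4 + 21 = 17)
E(a) = 1
T(O) = (-4 + O)*(8 + O)
G(n) = n/28 (G(n) = n/(-32 + 6**2 + 4*6) = n/(-32 + 36 + 24) = n/28)
E(-33) + G(Q) = 1 + (1/28)*17 = 1 + 17/28 = 45/28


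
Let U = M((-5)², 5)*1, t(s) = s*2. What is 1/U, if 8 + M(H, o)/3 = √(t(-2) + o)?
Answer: -1/21 ≈ -0.047619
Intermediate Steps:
t(s) = 2*s
M(H, o) = -24 + 3*√(-4 + o) (M(H, o) = -24 + 3*√(2*(-2) + o) = -24 + 3*√(-4 + o))
U = -21 (U = (-24 + 3*√(-4 + 5))*1 = (-24 + 3*√1)*1 = (-24 + 3*1)*1 = (-24 + 3)*1 = -21*1 = -21)
1/U = 1/(-21) = -1/21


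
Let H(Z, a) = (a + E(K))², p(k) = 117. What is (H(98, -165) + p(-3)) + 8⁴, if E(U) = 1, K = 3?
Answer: 31109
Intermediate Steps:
H(Z, a) = (1 + a)² (H(Z, a) = (a + 1)² = (1 + a)²)
(H(98, -165) + p(-3)) + 8⁴ = ((1 - 165)² + 117) + 8⁴ = ((-164)² + 117) + 4096 = (26896 + 117) + 4096 = 27013 + 4096 = 31109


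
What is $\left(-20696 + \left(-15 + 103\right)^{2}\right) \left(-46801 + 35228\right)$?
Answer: $149893496$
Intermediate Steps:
$\left(-20696 + \left(-15 + 103\right)^{2}\right) \left(-46801 + 35228\right) = \left(-20696 + 88^{2}\right) \left(-11573\right) = \left(-20696 + 7744\right) \left(-11573\right) = \left(-12952\right) \left(-11573\right) = 149893496$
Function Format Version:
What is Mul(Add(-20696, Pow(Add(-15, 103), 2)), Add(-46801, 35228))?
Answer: 149893496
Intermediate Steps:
Mul(Add(-20696, Pow(Add(-15, 103), 2)), Add(-46801, 35228)) = Mul(Add(-20696, Pow(88, 2)), -11573) = Mul(Add(-20696, 7744), -11573) = Mul(-12952, -11573) = 149893496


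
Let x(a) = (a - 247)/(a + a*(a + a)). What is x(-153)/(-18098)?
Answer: 40/84454317 ≈ 4.7363e-7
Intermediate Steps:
x(a) = (-247 + a)/(a + 2*a²) (x(a) = (-247 + a)/(a + a*(2*a)) = (-247 + a)/(a + 2*a²))
x(-153)/(-18098) = ((-247 - 153)/((-153)*(1 + 2*(-153))))/(-18098) = -1/153*(-400)/(1 - 306)*(-1/18098) = -1/153*(-400)/(-305)*(-1/18098) = -1/153*(-1/305)*(-400)*(-1/18098) = -80/9333*(-1/18098) = 40/84454317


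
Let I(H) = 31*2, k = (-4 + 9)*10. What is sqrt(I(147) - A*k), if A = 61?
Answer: 6*I*sqrt(83) ≈ 54.663*I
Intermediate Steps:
k = 50 (k = 5*10 = 50)
I(H) = 62
sqrt(I(147) - A*k) = sqrt(62 - 61*50) = sqrt(62 - 1*3050) = sqrt(62 - 3050) = sqrt(-2988) = 6*I*sqrt(83)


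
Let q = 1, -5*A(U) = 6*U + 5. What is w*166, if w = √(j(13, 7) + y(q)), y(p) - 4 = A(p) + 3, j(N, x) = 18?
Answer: 166*√570/5 ≈ 792.64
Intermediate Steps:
A(U) = -1 - 6*U/5 (A(U) = -(6*U + 5)/5 = -(5 + 6*U)/5 = -1 - 6*U/5)
y(p) = 6 - 6*p/5 (y(p) = 4 + ((-1 - 6*p/5) + 3) = 4 + (2 - 6*p/5) = 6 - 6*p/5)
w = √570/5 (w = √(18 + (6 - 6/5*1)) = √(18 + (6 - 6/5)) = √(18 + 24/5) = √(114/5) = √570/5 ≈ 4.7749)
w*166 = (√570/5)*166 = 166*√570/5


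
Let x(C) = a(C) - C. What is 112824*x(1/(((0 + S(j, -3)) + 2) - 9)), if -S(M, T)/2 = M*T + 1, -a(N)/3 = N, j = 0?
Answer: 50144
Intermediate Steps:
a(N) = -3*N
S(M, T) = -2 - 2*M*T (S(M, T) = -2*(M*T + 1) = -2*(1 + M*T) = -2 - 2*M*T)
x(C) = -4*C (x(C) = -3*C - C = -4*C)
112824*x(1/(((0 + S(j, -3)) + 2) - 9)) = 112824*(-4/(((0 + (-2 - 2*0*(-3))) + 2) - 9)) = 112824*(-4/(((0 + (-2 + 0)) + 2) - 9)) = 112824*(-4/(((0 - 2) + 2) - 9)) = 112824*(-4/((-2 + 2) - 9)) = 112824*(-4/(0 - 9)) = 112824*(-4/(-9)) = 112824*(-4*(-⅑)) = 112824*(4/9) = 50144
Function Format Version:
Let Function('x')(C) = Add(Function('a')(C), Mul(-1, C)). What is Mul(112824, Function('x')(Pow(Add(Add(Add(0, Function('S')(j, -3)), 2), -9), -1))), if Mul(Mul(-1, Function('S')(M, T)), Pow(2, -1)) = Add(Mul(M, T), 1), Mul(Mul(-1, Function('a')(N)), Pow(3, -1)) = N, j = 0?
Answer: 50144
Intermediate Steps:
Function('a')(N) = Mul(-3, N)
Function('S')(M, T) = Add(-2, Mul(-2, M, T)) (Function('S')(M, T) = Mul(-2, Add(Mul(M, T), 1)) = Mul(-2, Add(1, Mul(M, T))) = Add(-2, Mul(-2, M, T)))
Function('x')(C) = Mul(-4, C) (Function('x')(C) = Add(Mul(-3, C), Mul(-1, C)) = Mul(-4, C))
Mul(112824, Function('x')(Pow(Add(Add(Add(0, Function('S')(j, -3)), 2), -9), -1))) = Mul(112824, Mul(-4, Pow(Add(Add(Add(0, Add(-2, Mul(-2, 0, -3))), 2), -9), -1))) = Mul(112824, Mul(-4, Pow(Add(Add(Add(0, Add(-2, 0)), 2), -9), -1))) = Mul(112824, Mul(-4, Pow(Add(Add(Add(0, -2), 2), -9), -1))) = Mul(112824, Mul(-4, Pow(Add(Add(-2, 2), -9), -1))) = Mul(112824, Mul(-4, Pow(Add(0, -9), -1))) = Mul(112824, Mul(-4, Pow(-9, -1))) = Mul(112824, Mul(-4, Rational(-1, 9))) = Mul(112824, Rational(4, 9)) = 50144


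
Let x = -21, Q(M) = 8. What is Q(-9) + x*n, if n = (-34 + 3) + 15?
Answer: 344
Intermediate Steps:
n = -16 (n = -31 + 15 = -16)
Q(-9) + x*n = 8 - 21*(-16) = 8 + 336 = 344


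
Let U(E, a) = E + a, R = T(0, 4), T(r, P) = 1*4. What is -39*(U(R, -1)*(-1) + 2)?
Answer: 39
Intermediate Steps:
T(r, P) = 4
R = 4
-39*(U(R, -1)*(-1) + 2) = -39*((4 - 1)*(-1) + 2) = -39*(3*(-1) + 2) = -39*(-3 + 2) = -39*(-1) = 39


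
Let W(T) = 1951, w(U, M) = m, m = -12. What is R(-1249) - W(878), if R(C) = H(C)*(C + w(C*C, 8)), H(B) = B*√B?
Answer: -1951 + 1574989*I*√1249 ≈ -1951.0 + 5.5662e+7*I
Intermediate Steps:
w(U, M) = -12
H(B) = B^(3/2)
R(C) = C^(3/2)*(-12 + C) (R(C) = C^(3/2)*(C - 12) = C^(3/2)*(-12 + C))
R(-1249) - W(878) = (-1249)^(3/2)*(-12 - 1249) - 1*1951 = -1249*I*√1249*(-1261) - 1951 = 1574989*I*√1249 - 1951 = -1951 + 1574989*I*√1249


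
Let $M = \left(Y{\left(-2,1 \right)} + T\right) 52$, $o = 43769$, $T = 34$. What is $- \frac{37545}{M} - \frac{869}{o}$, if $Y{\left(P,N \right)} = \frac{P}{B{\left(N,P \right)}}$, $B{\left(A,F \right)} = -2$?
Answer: $- \frac{29907067}{1448356} \approx -20.649$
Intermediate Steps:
$Y{\left(P,N \right)} = - \frac{P}{2}$ ($Y{\left(P,N \right)} = \frac{P}{-2} = P \left(- \frac{1}{2}\right) = - \frac{P}{2}$)
$M = 1820$ ($M = \left(\left(- \frac{1}{2}\right) \left(-2\right) + 34\right) 52 = \left(1 + 34\right) 52 = 35 \cdot 52 = 1820$)
$- \frac{37545}{M} - \frac{869}{o} = - \frac{37545}{1820} - \frac{869}{43769} = \left(-37545\right) \frac{1}{1820} - \frac{79}{3979} = - \frac{7509}{364} - \frac{79}{3979} = - \frac{29907067}{1448356}$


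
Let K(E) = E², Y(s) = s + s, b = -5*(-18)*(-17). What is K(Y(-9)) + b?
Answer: -1206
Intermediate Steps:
b = -1530 (b = 90*(-17) = -1530)
Y(s) = 2*s
K(Y(-9)) + b = (2*(-9))² - 1530 = (-18)² - 1530 = 324 - 1530 = -1206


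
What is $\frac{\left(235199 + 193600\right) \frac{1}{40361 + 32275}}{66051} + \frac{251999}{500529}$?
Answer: $\frac{134358366502915}{266819798994516} \approx 0.50355$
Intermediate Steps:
$\frac{\left(235199 + 193600\right) \frac{1}{40361 + 32275}}{66051} + \frac{251999}{500529} = \frac{428799}{72636} \cdot \frac{1}{66051} + 251999 \cdot \frac{1}{500529} = 428799 \cdot \frac{1}{72636} \cdot \frac{1}{66051} + \frac{251999}{500529} = \frac{142933}{24212} \cdot \frac{1}{66051} + \frac{251999}{500529} = \frac{142933}{1599226812} + \frac{251999}{500529} = \frac{134358366502915}{266819798994516}$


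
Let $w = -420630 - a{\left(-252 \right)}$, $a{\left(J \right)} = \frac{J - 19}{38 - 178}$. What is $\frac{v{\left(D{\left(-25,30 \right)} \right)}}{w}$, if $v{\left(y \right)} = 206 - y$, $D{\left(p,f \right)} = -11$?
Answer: $- \frac{30380}{58888471} \approx -0.00051589$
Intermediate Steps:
$a{\left(J \right)} = \frac{19}{140} - \frac{J}{140}$ ($a{\left(J \right)} = \frac{-19 + J}{-140} = \left(-19 + J\right) \left(- \frac{1}{140}\right) = \frac{19}{140} - \frac{J}{140}$)
$w = - \frac{58888471}{140}$ ($w = -420630 - \left(\frac{19}{140} - - \frac{9}{5}\right) = -420630 - \left(\frac{19}{140} + \frac{9}{5}\right) = -420630 - \frac{271}{140} = - \frac{58888471}{140} \approx -4.2063 \cdot 10^{5}$)
$\frac{v{\left(D{\left(-25,30 \right)} \right)}}{w} = \frac{206 - -11}{- \frac{58888471}{140}} = \left(206 + 11\right) \left(- \frac{140}{58888471}\right) = 217 \left(- \frac{140}{58888471}\right) = - \frac{30380}{58888471}$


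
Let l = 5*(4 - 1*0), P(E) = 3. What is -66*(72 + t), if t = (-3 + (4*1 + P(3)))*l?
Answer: -10032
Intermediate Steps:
l = 20 (l = 5*(4 + 0) = 5*4 = 20)
t = 80 (t = (-3 + (4*1 + 3))*20 = (-3 + (4 + 3))*20 = (-3 + 7)*20 = 4*20 = 80)
-66*(72 + t) = -66*(72 + 80) = -66*152 = -10032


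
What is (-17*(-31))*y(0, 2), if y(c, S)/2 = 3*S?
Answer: 6324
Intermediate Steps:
y(c, S) = 6*S (y(c, S) = 2*(3*S) = 6*S)
(-17*(-31))*y(0, 2) = (-17*(-31))*(6*2) = 527*12 = 6324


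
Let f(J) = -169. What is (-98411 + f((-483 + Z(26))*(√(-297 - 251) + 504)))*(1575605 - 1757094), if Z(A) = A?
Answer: 17891185620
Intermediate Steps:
(-98411 + f((-483 + Z(26))*(√(-297 - 251) + 504)))*(1575605 - 1757094) = (-98411 - 169)*(1575605 - 1757094) = -98580*(-181489) = 17891185620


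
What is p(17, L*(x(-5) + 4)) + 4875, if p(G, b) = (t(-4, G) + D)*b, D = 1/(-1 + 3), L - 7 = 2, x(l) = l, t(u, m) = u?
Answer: 9813/2 ≈ 4906.5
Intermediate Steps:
L = 9 (L = 7 + 2 = 9)
D = ½ (D = 1/2 = ½ ≈ 0.50000)
p(G, b) = -7*b/2 (p(G, b) = (-4 + ½)*b = -7*b/2)
p(17, L*(x(-5) + 4)) + 4875 = -63*(-5 + 4)/2 + 4875 = -63*(-1)/2 + 4875 = -7/2*(-9) + 4875 = 63/2 + 4875 = 9813/2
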